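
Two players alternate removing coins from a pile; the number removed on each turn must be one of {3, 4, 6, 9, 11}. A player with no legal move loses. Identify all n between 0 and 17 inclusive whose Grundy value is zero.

0, 1, 2, 14, 15, 16

n :  0  1  2  3  4  5  6  7  8  9 10 11 12 13 14 15 16 17
G :  0  0  0  1  1  1  2  2  2  3  3  3  4  4  0  0  0  1
P-positions are exactly the n with G(n) = 0.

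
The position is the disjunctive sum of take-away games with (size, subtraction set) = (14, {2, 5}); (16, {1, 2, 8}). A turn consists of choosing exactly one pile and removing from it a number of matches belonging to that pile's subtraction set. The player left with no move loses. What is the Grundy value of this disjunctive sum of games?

Pile A, S = {2, 5}:
G(0) = 0
G(1) = mex{} = 0
G(2) = mex{0} = 1
G(3) = mex{0} = 1
G(4) = mex{1} = 0
G(5) = mex{1,0} = 2
G(6) = mex{0,0} = 1
G(7) = mex{2,1} = 0
G(8) = mex{1,1} = 0
G(9) = mex{0,0} = 1
G(10) = mex{0,2} = 1
G(11) = mex{1,1} = 0
G(12) = mex{1,0} = 2
G(13) = mex{0,0} = 1
G(14) = mex{2,1} = 0
G_A(14) = 0.
Pile B, S = {1, 2, 8}:
G(0) = 0
G(1) = mex{0} = 1
G(2) = mex{1,0} = 2
G(3) = mex{2,1} = 0
G(4) = mex{0,2} = 1
G(5) = mex{1,0} = 2
G(6) = mex{2,1} = 0
G(7) = mex{0,2} = 1
G(8) = mex{1,0,0} = 2
G(9) = mex{2,1,1} = 0
G(10) = mex{0,2,2} = 1
G(11) = mex{1,0,0} = 2
G(12) = mex{2,1,1} = 0
G(13) = mex{0,2,2} = 1
G(14) = mex{1,0,0} = 2
G(15) = mex{2,1,1} = 0
G(16) = mex{0,2,2} = 1
G_B(16) = 1.
Combined Grundy value = 0 ⊕ 1 = 1.

1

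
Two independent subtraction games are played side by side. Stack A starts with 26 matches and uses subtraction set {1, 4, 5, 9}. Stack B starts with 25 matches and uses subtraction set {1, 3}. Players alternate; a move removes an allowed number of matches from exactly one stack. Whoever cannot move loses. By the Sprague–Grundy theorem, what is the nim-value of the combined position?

1

Stack A, S = {1, 4, 5, 9}:
G(0) = 0
G(1) = mex{0} = 1
G(2) = mex{1} = 0
G(3) = mex{0} = 1
G(4) = mex{1,0} = 2
G(5) = mex{2,1,0} = 3
G(6) = mex{3,0,1} = 2
G(7) = mex{2,1,0} = 3
G(8) = mex{3,2,1} = 0
G(9) = mex{0,3,2,0} = 1
G(10) = mex{1,2,3,1} = 0
G(11) = mex{0,3,2,0} = 1
G(12) = mex{1,0,3,1} = 2
G(13) = mex{2,1,0,2} = 3
G(14) = mex{3,0,1,3} = 2
G(15) = mex{2,1,0,2} = 3
G(16) = mex{3,2,1,3} = 0
G(17) = mex{0,3,2,0} = 1
G(18) = mex{1,2,3,1} = 0
G(19) = mex{0,3,2,0} = 1
G(20) = mex{1,0,3,1} = 2
G(21) = mex{2,1,0,2} = 3
G(22) = mex{3,0,1,3} = 2
G(23) = mex{2,1,0,2} = 3
G(24) = mex{3,2,1,3} = 0
G(25) = mex{0,3,2,0} = 1
G(26) = mex{1,2,3,1} = 0
G_A(26) = 0.
Stack B, S = {1, 3}:
n :  0  1  2  3  4  5  6  7  8  9 10 11 12 13 14 15 16 17 18 19 20 21 22 23 24 25
G :  0  1  0  1  0  1  0  1  0  1  0  1  0  1  0  1  0  1  0  1  0  1  0  1  0  1
G_B(25) = 1.
Combined Grundy value = 0 ⊕ 1 = 1.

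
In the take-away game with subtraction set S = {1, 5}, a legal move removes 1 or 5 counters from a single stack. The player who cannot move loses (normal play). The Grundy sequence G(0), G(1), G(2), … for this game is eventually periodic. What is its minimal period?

G(0) = 0
G(1) = mex{0} = 1
G(2) = mex{1} = 0
G(3) = mex{0} = 1
G(4) = mex{1} = 0
G(5) = mex{0,0} = 1
G(6) = mex{1,1} = 0
G(7) = mex{0,0} = 1
G(8) = mex{1,1} = 0
G(9) = mex{0,0} = 1
G(10) = mex{1,1} = 0
G(11) = mex{0,0} = 1
G(12) = mex{1,1} = 0
G(13) = mex{0,0} = 1
G(14) = mex{1,1} = 0
G(n+2) = G(n) holds for n = 0,…,4 (a full window of length max(S) = 5), so the sequence is purely periodic with period 2.

2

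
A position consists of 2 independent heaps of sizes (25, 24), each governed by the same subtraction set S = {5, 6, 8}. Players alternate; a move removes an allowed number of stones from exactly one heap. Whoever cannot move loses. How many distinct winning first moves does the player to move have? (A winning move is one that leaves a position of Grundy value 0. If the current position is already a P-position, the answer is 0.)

All heaps use S = {5, 6, 8}:
G(0) = 0
G(1) = mex{} = 0
G(2) = mex{} = 0
G(3) = mex{} = 0
G(4) = mex{} = 0
G(5) = mex{0} = 1
G(6) = mex{0,0} = 1
G(7) = mex{0,0} = 1
G(8) = mex{0,0,0} = 1
G(9) = mex{0,0,0} = 1
G(10) = mex{1,0,0} = 2
G(11) = mex{1,1,0} = 2
G(12) = mex{1,1,0} = 2
G(13) = mex{1,1,1} = 0
G(14) = mex{1,1,1} = 0
G(15) = mex{2,1,1} = 0
G(16) = mex{2,2,1} = 0
G(17) = mex{2,2,1} = 0
G(18) = mex{0,2,2} = 1
G(19) = mex{0,0,2} = 1
G(20) = mex{0,0,2} = 1
G(21) = mex{0,0,0} = 1
G(22) = mex{0,0,0} = 1
G(23) = mex{1,0,0} = 2
G(24) = mex{1,1,0} = 2
G(25) = mex{1,1,0} = 2
Heap A: G(25) = 2.
Heap B: G(24) = 2.
Combined Grundy value = 2 ⊕ 2 = 0.
A winning move leaves total XOR = 0, i.e. changes one component's Grundy value g to g ⊕ X where X is the current total.
Heap A: target g' = 2⊕0 = 2, but every legal move changes the Grundy value (mex property), so 0 moves.
Heap B: target g' = 2⊕0 = 2, but every legal move changes the Grundy value (mex property), so 0 moves.

0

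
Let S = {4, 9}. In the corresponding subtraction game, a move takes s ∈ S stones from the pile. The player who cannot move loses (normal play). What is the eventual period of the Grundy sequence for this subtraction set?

13

n :  0  1  2  3  4  5  6  7  8  9 10 11 12 13 14 15 16 17 18 19 20 21 22 23 24 25 26 27
G :  0  0  0  0  1  1  1  1  0  2  2  2  1  0  0  0  0  1  1  1  1  0  2  2  2  1  0  0
G(n+13) = G(n) holds for n = 0,…,8 (a full window of length max(S) = 9), so the sequence is purely periodic with period 13.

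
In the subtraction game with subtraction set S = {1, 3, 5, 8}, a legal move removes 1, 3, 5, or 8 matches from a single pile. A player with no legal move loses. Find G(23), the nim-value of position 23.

2

G(0) = 0
G(1) = mex{0} = 1
G(2) = mex{1} = 0
G(3) = mex{0,0} = 1
G(4) = mex{1,1} = 0
G(5) = mex{0,0,0} = 1
G(6) = mex{1,1,1} = 0
G(7) = mex{0,0,0} = 1
G(8) = mex{1,1,1,0} = 2
G(9) = mex{2,0,0,1} = 3
G(10) = mex{3,1,1,0} = 2
G(11) = mex{2,2,0,1} = 3
G(12) = mex{3,3,1,0} = 2
G(13) = mex{2,2,2,1} = 0
G(14) = mex{0,3,3,0} = 1
G(15) = mex{1,2,2,1} = 0
G(16) = mex{0,0,3,2} = 1
G(17) = mex{1,1,2,3} = 0
G(18) = mex{0,0,0,2} = 1
G(19) = mex{1,1,1,3} = 0
G(20) = mex{0,0,0,2} = 1
G(21) = mex{1,1,1,0} = 2
G(22) = mex{2,0,0,1} = 3
G(23) = mex{3,1,1,0} = 2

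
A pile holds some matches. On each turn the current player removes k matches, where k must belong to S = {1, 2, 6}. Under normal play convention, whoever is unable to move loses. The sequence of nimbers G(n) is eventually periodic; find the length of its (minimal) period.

G(0) = 0
G(1) = mex{0} = 1
G(2) = mex{1,0} = 2
G(3) = mex{2,1} = 0
G(4) = mex{0,2} = 1
G(5) = mex{1,0} = 2
G(6) = mex{2,1,0} = 3
G(7) = mex{3,2,1} = 0
G(8) = mex{0,3,2} = 1
G(9) = mex{1,0,0} = 2
G(10) = mex{2,1,1} = 0
G(11) = mex{0,2,2} = 1
G(12) = mex{1,0,3} = 2
G(13) = mex{2,1,0} = 3
G(14) = mex{3,2,1} = 0
G(15) = mex{0,3,2} = 1
G(n+7) = G(n) holds for n = 0,…,5 (a full window of length max(S) = 6), so the sequence is purely periodic with period 7.

7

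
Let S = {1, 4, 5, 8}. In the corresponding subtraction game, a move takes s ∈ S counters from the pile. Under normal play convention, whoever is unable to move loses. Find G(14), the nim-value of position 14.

n :  0  1  2  3  4  5  6  7  8  9 10 11 12 13 14
G :  0  1  0  1  2  3  2  3  4  0  1  0  1  2  3

3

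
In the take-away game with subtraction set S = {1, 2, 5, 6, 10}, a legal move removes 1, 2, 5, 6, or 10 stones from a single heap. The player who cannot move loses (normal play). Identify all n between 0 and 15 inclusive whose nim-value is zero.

0, 3, 7, 11, 14

n :  0  1  2  3  4  5  6  7  8  9 10 11 12 13 14 15
G :  0  1  2  0  1  2  3  0  1  2  3  0  1  2  0  1
P-positions are exactly the n with G(n) = 0.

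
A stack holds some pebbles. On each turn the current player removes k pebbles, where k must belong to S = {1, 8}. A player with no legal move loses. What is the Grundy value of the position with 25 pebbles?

1

n :  0  1  2  3  4  5  6  7  8  9 10 11 12 13 14 15 16 17 18 19 20 21 22 23 24 25
G :  0  1  0  1  0  1  0  1  2  0  1  0  1  0  1  0  1  2  0  1  0  1  0  1  0  1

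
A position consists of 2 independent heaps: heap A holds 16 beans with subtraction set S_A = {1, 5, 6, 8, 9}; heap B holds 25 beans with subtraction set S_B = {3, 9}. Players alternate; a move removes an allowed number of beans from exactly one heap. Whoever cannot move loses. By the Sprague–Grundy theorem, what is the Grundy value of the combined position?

0

Heap A, S = {1, 5, 6, 8, 9}:
n :  0  1  2  3  4  5  6  7  8  9 10 11 12 13 14 15 16
G :  0  1  0  1  0  1  2  3  2  3  2  3  4  5  0  1  0
G_A(16) = 0.
Heap B, S = {3, 9}:
n :  0  1  2  3  4  5  6  7  8  9 10 11 12 13 14 15 16 17 18 19 20 21 22 23 24 25
G :  0  0  0  1  1  1  0  0  0  1  1  1  0  0  0  1  1  1  0  0  0  1  1  1  0  0
G_B(25) = 0.
Combined Grundy value = 0 ⊕ 0 = 0.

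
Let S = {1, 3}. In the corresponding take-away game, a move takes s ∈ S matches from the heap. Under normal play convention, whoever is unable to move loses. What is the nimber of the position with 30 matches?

0

G(0) = 0
G(1) = mex{0} = 1
G(2) = mex{1} = 0
G(3) = mex{0,0} = 1
G(4) = mex{1,1} = 0
G(5) = mex{0,0} = 1
G(6) = mex{1,1} = 0
G(7) = mex{0,0} = 1
G(8) = mex{1,1} = 0
G(9) = mex{0,0} = 1
G(10) = mex{1,1} = 0
G(11) = mex{0,0} = 1
G(12) = mex{1,1} = 0
G(13) = mex{0,0} = 1
G(14) = mex{1,1} = 0
G(15) = mex{0,0} = 1
G(16) = mex{1,1} = 0
G(17) = mex{0,0} = 1
G(18) = mex{1,1} = 0
G(19) = mex{0,0} = 1
G(20) = mex{1,1} = 0
G(21) = mex{0,0} = 1
G(22) = mex{1,1} = 0
G(23) = mex{0,0} = 1
G(24) = mex{1,1} = 0
G(25) = mex{0,0} = 1
G(26) = mex{1,1} = 0
G(27) = mex{0,0} = 1
G(28) = mex{1,1} = 0
G(29) = mex{0,0} = 1
G(30) = mex{1,1} = 0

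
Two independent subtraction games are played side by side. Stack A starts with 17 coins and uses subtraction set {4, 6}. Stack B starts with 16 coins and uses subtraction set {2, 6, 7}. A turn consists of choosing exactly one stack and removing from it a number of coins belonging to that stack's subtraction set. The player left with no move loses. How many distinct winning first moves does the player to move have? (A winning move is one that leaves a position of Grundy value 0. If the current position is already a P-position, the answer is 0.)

Stack A, S = {4, 6}:
n :  0  1  2  3  4  5  6  7  8  9 10 11 12 13 14 15 16 17
G :  0  0  0  0  1  1  1  1  2  2  0  0  0  0  1  1  1  1
G_A(17) = 1.
Stack B, S = {2, 6, 7}:
n :  0  1  2  3  4  5  6  7  8  9 10 11 12 13 14 15 16
G :  0  0  1  1  0  0  1  1  2  0  3  1  2  0  0  1  1
G_B(16) = 1.
Combined Grundy value = 1 ⊕ 1 = 0.
A winning move leaves total XOR = 0, i.e. changes one component's Grundy value g to g ⊕ X where X is the current total.
Stack A: target g' = 1⊕0 = 1, but every legal move changes the Grundy value (mex property), so 0 moves.
Stack B: target g' = 1⊕0 = 1, but every legal move changes the Grundy value (mex property), so 0 moves.

0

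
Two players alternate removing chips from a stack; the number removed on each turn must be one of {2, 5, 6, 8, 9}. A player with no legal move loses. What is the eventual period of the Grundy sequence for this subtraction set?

14

n :  0  1  2  3  4  5  6  7  8  9 10 11 12 13 14 15 16 17 18 19 20 21 22 23 24 25 26 27 28 29
G :  0  0  1  1  0  2  1  3  2  2  3  0  2  1  0  0  1  1  0  2  1  3  2  2  3  0  2  1  0  0
G(n+14) = G(n) holds for n = 0,…,8 (a full window of length max(S) = 9), so the sequence is purely periodic with period 14.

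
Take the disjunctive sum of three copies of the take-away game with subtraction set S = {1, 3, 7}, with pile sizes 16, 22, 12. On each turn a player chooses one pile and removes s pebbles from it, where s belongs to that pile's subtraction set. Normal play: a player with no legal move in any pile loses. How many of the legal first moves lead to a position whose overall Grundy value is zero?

All piles use S = {1, 3, 7}:
n :  0  1  2  3  4  5  6  7  8  9 10 11 12 13 14 15 16 17 18 19 20 21 22
G :  0  1  0  1  0  1  0  1  0  1  0  1  0  1  0  1  0  1  0  1  0  1  0
Pile A: G(16) = 0.
Pile B: G(22) = 0.
Pile C: G(12) = 0.
Combined Grundy value = 0 ⊕ 0 ⊕ 0 = 0.
A winning move leaves total XOR = 0, i.e. changes one component's Grundy value g to g ⊕ X where X is the current total.
Pile A: target g' = 0⊕0 = 0, but every legal move changes the Grundy value (mex property), so 0 moves.
Pile B: target g' = 0⊕0 = 0, but every legal move changes the Grundy value (mex property), so 0 moves.
Pile C: target g' = 0⊕0 = 0, but every legal move changes the Grundy value (mex property), so 0 moves.

0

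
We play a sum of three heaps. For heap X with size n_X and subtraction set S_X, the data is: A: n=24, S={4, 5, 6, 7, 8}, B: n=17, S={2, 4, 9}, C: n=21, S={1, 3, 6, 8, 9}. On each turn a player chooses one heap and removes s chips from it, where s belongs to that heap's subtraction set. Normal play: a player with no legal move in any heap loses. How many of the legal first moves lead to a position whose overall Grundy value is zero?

5

Heap A, S = {4, 5, 6, 7, 8}:
G(0) = 0
G(1) = mex{} = 0
G(2) = mex{} = 0
G(3) = mex{} = 0
G(4) = mex{0} = 1
G(5) = mex{0,0} = 1
G(6) = mex{0,0,0} = 1
G(7) = mex{0,0,0,0} = 1
G(8) = mex{1,0,0,0,0} = 2
G(9) = mex{1,1,0,0,0} = 2
G(10) = mex{1,1,1,0,0} = 2
G(11) = mex{1,1,1,1,0} = 2
G(12) = mex{2,1,1,1,1} = 0
G(13) = mex{2,2,1,1,1} = 0
G(14) = mex{2,2,2,1,1} = 0
G(15) = mex{2,2,2,2,1} = 0
G(16) = mex{0,2,2,2,2} = 1
G(17) = mex{0,0,2,2,2} = 1
G(18) = mex{0,0,0,2,2} = 1
G(19) = mex{0,0,0,0,2} = 1
G(20) = mex{1,0,0,0,0} = 2
G(21) = mex{1,1,0,0,0} = 2
G(22) = mex{1,1,1,0,0} = 2
G(23) = mex{1,1,1,1,0} = 2
G(24) = mex{2,1,1,1,1} = 0
G_A(24) = 0.
Heap B, S = {2, 4, 9}:
n :  0  1  2  3  4  5  6  7  8  9 10 11 12 13 14 15 16 17
G :  0  0  1  1  2  2  0  0  1  1  2  2  0  0  1  1  2  2
G_B(17) = 2.
Heap C, S = {1, 3, 6, 8, 9}:
G(0) = 0
G(1) = mex{0} = 1
G(2) = mex{1} = 0
G(3) = mex{0,0} = 1
G(4) = mex{1,1} = 0
G(5) = mex{0,0} = 1
G(6) = mex{1,1,0} = 2
G(7) = mex{2,0,1} = 3
G(8) = mex{3,1,0,0} = 2
G(9) = mex{2,2,1,1,0} = 3
G(10) = mex{3,3,0,0,1} = 2
G(11) = mex{2,2,1,1,0} = 3
G(12) = mex{3,3,2,0,1} = 4
G(13) = mex{4,2,3,1,0} = 5
G(14) = mex{5,3,2,2,1} = 0
G(15) = mex{0,4,3,3,2} = 1
G(16) = mex{1,5,2,2,3} = 0
G(17) = mex{0,0,3,3,2} = 1
G(18) = mex{1,1,4,2,3} = 0
G(19) = mex{0,0,5,3,2} = 1
G(20) = mex{1,1,0,4,3} = 2
G(21) = mex{2,0,1,5,4} = 3
G_C(21) = 3.
Combined Grundy value = 0 ⊕ 2 ⊕ 3 = 1.
A winning move leaves total XOR = 0, i.e. changes one component's Grundy value g to g ⊕ X where X is the current total.
Heap A: need g' = 0⊕1 = 1. Options: 24−4→G=2, 24−5→G=1, 24−6→G=1, 24−7→G=1, 24−8→G=1. Hits: 4.
Heap B: need g' = 2⊕1 = 3. Options: 17−2→G=1, 17−4→G=0, 17−9→G=1. Hits: 0.
Heap C: need g' = 3⊕1 = 2. Options: 21−1→G=2, 21−3→G=0, 21−6→G=1, 21−8→G=5, 21−9→G=4. Hits: 1.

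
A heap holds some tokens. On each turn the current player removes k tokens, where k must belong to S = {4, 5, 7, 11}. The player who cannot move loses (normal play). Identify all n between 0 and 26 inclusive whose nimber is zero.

0, 1, 2, 3, 15, 16, 17, 18

n :  0  1  2  3  4  5  6  7  8  9 10 11 12 13 14 15 16 17 18 19 20 21 22 23 24 25 26
G :  0  0  0  0  1  1  1  1  2  2  2  2  3  3  3  0  0  0  0  1  1  1  1  2  2  2  2
P-positions are exactly the n with G(n) = 0.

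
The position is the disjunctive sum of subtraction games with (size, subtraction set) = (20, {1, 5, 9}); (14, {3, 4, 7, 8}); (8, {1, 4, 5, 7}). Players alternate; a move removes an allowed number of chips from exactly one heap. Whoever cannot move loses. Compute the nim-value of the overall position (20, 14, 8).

1

Heap A, S = {1, 5, 9}:
n :  0  1  2  3  4  5  6  7  8  9 10 11 12 13 14 15 16 17 18 19 20
G :  0  1  0  1  0  1  0  1  0  1  0  1  0  1  0  1  0  1  0  1  0
G_A(20) = 0.
Heap B, S = {3, 4, 7, 8}:
G(0) = 0
G(1) = mex{} = 0
G(2) = mex{} = 0
G(3) = mex{0} = 1
G(4) = mex{0,0} = 1
G(5) = mex{0,0} = 1
G(6) = mex{1,0} = 2
G(7) = mex{1,1,0} = 2
G(8) = mex{1,1,0,0} = 2
G(9) = mex{2,1,0,0} = 3
G(10) = mex{2,2,1,0} = 3
G(11) = mex{2,2,1,1} = 0
G(12) = mex{3,2,1,1} = 0
G(13) = mex{3,3,2,1} = 0
G(14) = mex{0,3,2,2} = 1
G_B(14) = 1.
Heap C, S = {1, 4, 5, 7}:
G(0) = 0
G(1) = mex{0} = 1
G(2) = mex{1} = 0
G(3) = mex{0} = 1
G(4) = mex{1,0} = 2
G(5) = mex{2,1,0} = 3
G(6) = mex{3,0,1} = 2
G(7) = mex{2,1,0,0} = 3
G(8) = mex{3,2,1,1} = 0
G_C(8) = 0.
Combined Grundy value = 0 ⊕ 1 ⊕ 0 = 1.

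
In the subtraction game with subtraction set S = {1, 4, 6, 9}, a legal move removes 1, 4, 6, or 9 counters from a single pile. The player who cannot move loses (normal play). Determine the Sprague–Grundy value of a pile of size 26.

G(0) = 0
G(1) = mex{0} = 1
G(2) = mex{1} = 0
G(3) = mex{0} = 1
G(4) = mex{1,0} = 2
G(5) = mex{2,1} = 0
G(6) = mex{0,0,0} = 1
G(7) = mex{1,1,1} = 0
G(8) = mex{0,2,0} = 1
G(9) = mex{1,0,1,0} = 2
G(10) = mex{2,1,2,1} = 0
G(11) = mex{0,0,0,0} = 1
G(12) = mex{1,1,1,1} = 0
G(13) = mex{0,2,0,2} = 1
G(14) = mex{1,0,1,0} = 2
G(15) = mex{2,1,2,1} = 0
G(16) = mex{0,0,0,0} = 1
G(17) = mex{1,1,1,1} = 0
G(18) = mex{0,2,0,2} = 1
G(19) = mex{1,0,1,0} = 2
G(20) = mex{2,1,2,1} = 0
G(21) = mex{0,0,0,0} = 1
G(22) = mex{1,1,1,1} = 0
G(23) = mex{0,2,0,2} = 1
G(24) = mex{1,0,1,0} = 2
G(25) = mex{2,1,2,1} = 0
G(26) = mex{0,0,0,0} = 1

1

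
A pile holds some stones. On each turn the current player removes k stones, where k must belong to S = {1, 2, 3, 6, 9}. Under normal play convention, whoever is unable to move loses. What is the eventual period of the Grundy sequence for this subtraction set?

4

n :  0  1  2  3  4  5  6  7  8  9 10 11 12 13 14
G :  0  1  2  3  0  1  2  3  0  1  2  3  0  1  2
G(n+4) = G(n) holds for n = 0,…,8 (a full window of length max(S) = 9), so the sequence is purely periodic with period 4.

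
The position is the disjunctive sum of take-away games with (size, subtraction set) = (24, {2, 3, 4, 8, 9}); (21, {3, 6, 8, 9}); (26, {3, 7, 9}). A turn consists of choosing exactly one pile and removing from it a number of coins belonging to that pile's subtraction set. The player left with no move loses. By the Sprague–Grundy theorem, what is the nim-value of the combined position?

3

Pile A, S = {2, 3, 4, 8, 9}:
n :  0  1  2  3  4  5  6  7  8  9 10 11 12 13 14 15 16 17 18 19 20 21 22 23 24
G :  0  0  1  1  2  2  0  0  1  1  2  2  0  0  1  1  2  2  0  0  1  1  2  2  0
G_A(24) = 0.
Pile B, S = {3, 6, 8, 9}:
n :  0  1  2  3  4  5  6  7  8  9 10 11 12 13 14 15 16 17 18 19 20 21
G :  0  0  0  1  1  1  2  2  2  3  3  3  0  0  0  1  1  1  2  2  2  3
G_B(21) = 3.
Pile C, S = {3, 7, 9}:
n :  0  1  2  3  4  5  6  7  8  9 10 11 12 13 14 15 16 17 18 19 20 21 22 23 24 25 26
G :  0  0  0  1  1  1  0  2  2  1  3  3  0  2  0  1  0  1  0  1  0  1  0  1  0  1  0
G_C(26) = 0.
Combined Grundy value = 0 ⊕ 3 ⊕ 0 = 3.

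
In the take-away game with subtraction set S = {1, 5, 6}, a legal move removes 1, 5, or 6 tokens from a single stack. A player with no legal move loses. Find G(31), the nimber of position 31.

n :  0  1  2  3  4  5  6  7  8  9 10 11 12 13 14 15 16 17 18 19 20 21 22 23 24 25 26 27 28 29 30 31
G :  0  1  0  1  0  1  2  3  2  3  2  0  1  0  1  0  1  2  3  2  3  2  0  1  0  1  0  1  2  3  2  3

3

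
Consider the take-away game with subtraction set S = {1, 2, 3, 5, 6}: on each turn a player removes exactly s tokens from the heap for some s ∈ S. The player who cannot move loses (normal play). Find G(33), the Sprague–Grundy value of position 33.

n :  0  1  2  3  4  5  6  7  8  9 10 11 12 13 14 15 16 17 18 19 20 21 22 23 24 25 26 27 28 29 30 31 32 33
G :  0  1  2  3  0  1  2  3  0  1  2  3  0  1  2  3  0  1  2  3  0  1  2  3  0  1  2  3  0  1  2  3  0  1

1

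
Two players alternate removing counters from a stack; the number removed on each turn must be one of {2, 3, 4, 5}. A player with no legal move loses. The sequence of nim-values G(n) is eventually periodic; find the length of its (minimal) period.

7

G(0) = 0
G(1) = mex{} = 0
G(2) = mex{0} = 1
G(3) = mex{0,0} = 1
G(4) = mex{1,0,0} = 2
G(5) = mex{1,1,0,0} = 2
G(6) = mex{2,1,1,0} = 3
G(7) = mex{2,2,1,1} = 0
G(8) = mex{3,2,2,1} = 0
G(9) = mex{0,3,2,2} = 1
G(10) = mex{0,0,3,2} = 1
G(11) = mex{1,0,0,3} = 2
G(12) = mex{1,1,0,0} = 2
G(13) = mex{2,1,1,0} = 3
G(14) = mex{2,2,1,1} = 0
G(15) = mex{3,2,2,1} = 0
G(n+7) = G(n) holds for n = 0,…,4 (a full window of length max(S) = 5), so the sequence is purely periodic with period 7.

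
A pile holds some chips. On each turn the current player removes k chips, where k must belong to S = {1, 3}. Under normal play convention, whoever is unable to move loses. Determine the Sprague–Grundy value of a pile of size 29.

G(0) = 0
G(1) = mex{0} = 1
G(2) = mex{1} = 0
G(3) = mex{0,0} = 1
G(4) = mex{1,1} = 0
G(5) = mex{0,0} = 1
G(6) = mex{1,1} = 0
G(7) = mex{0,0} = 1
G(8) = mex{1,1} = 0
G(9) = mex{0,0} = 1
G(10) = mex{1,1} = 0
G(11) = mex{0,0} = 1
G(12) = mex{1,1} = 0
G(13) = mex{0,0} = 1
G(14) = mex{1,1} = 0
G(15) = mex{0,0} = 1
G(16) = mex{1,1} = 0
G(17) = mex{0,0} = 1
G(18) = mex{1,1} = 0
G(19) = mex{0,0} = 1
G(20) = mex{1,1} = 0
G(21) = mex{0,0} = 1
G(22) = mex{1,1} = 0
G(23) = mex{0,0} = 1
G(24) = mex{1,1} = 0
G(25) = mex{0,0} = 1
G(26) = mex{1,1} = 0
G(27) = mex{0,0} = 1
G(28) = mex{1,1} = 0
G(29) = mex{0,0} = 1

1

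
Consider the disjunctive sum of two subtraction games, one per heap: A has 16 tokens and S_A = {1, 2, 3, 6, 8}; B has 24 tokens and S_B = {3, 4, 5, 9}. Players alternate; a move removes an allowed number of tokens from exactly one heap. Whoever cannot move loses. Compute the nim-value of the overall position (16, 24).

0

Heap A, S = {1, 2, 3, 6, 8}:
G(0) = 0
G(1) = mex{0} = 1
G(2) = mex{1,0} = 2
G(3) = mex{2,1,0} = 3
G(4) = mex{3,2,1} = 0
G(5) = mex{0,3,2} = 1
G(6) = mex{1,0,3,0} = 2
G(7) = mex{2,1,0,1} = 3
G(8) = mex{3,2,1,2,0} = 4
G(9) = mex{4,3,2,3,1} = 0
G(10) = mex{0,4,3,0,2} = 1
G(11) = mex{1,0,4,1,3} = 2
G(12) = mex{2,1,0,2,0} = 3
G(13) = mex{3,2,1,3,1} = 0
G(14) = mex{0,3,2,4,2} = 1
G(15) = mex{1,0,3,0,3} = 2
G(16) = mex{2,1,0,1,4} = 3
G_A(16) = 3.
Heap B, S = {3, 4, 5, 9}:
G(0) = 0
G(1) = mex{} = 0
G(2) = mex{} = 0
G(3) = mex{0} = 1
G(4) = mex{0,0} = 1
G(5) = mex{0,0,0} = 1
G(6) = mex{1,0,0} = 2
G(7) = mex{1,1,0} = 2
G(8) = mex{1,1,1} = 0
G(9) = mex{2,1,1,0} = 3
G(10) = mex{2,2,1,0} = 3
G(11) = mex{0,2,2,0} = 1
G(12) = mex{3,0,2,1} = 4
G(13) = mex{3,3,0,1} = 2
G(14) = mex{1,3,3,1} = 0
G(15) = mex{4,1,3,2} = 0
G(16) = mex{2,4,1,2} = 0
G(17) = mex{0,2,4,0} = 1
G(18) = mex{0,0,2,3} = 1
G(19) = mex{0,0,0,3} = 1
G(20) = mex{1,0,0,1} = 2
G(21) = mex{1,1,0,4} = 2
G(22) = mex{1,1,1,2} = 0
G(23) = mex{2,1,1,0} = 3
G(24) = mex{2,2,1,0} = 3
G_B(24) = 3.
Combined Grundy value = 3 ⊕ 3 = 0.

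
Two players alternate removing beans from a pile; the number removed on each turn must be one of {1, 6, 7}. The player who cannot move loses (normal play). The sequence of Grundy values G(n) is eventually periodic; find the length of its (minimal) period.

G(0) = 0
G(1) = mex{0} = 1
G(2) = mex{1} = 0
G(3) = mex{0} = 1
G(4) = mex{1} = 0
G(5) = mex{0} = 1
G(6) = mex{1,0} = 2
G(7) = mex{2,1,0} = 3
G(8) = mex{3,0,1} = 2
G(9) = mex{2,1,0} = 3
G(10) = mex{3,0,1} = 2
G(11) = mex{2,1,0} = 3
G(12) = mex{3,2,1} = 0
G(13) = mex{0,3,2} = 1
G(14) = mex{1,2,3} = 0
G(15) = mex{0,3,2} = 1
G(16) = mex{1,2,3} = 0
G(17) = mex{0,3,2} = 1
G(18) = mex{1,0,3} = 2
G(19) = mex{2,1,0} = 3
G(20) = mex{3,0,1} = 2
G(21) = mex{2,1,0} = 3
G(22) = mex{3,0,1} = 2
G(23) = mex{2,1,0} = 3
G(24) = mex{3,2,1} = 0
G(25) = mex{0,3,2} = 1
G(n+12) = G(n) holds for n = 0,…,6 (a full window of length max(S) = 7), so the sequence is purely periodic with period 12.

12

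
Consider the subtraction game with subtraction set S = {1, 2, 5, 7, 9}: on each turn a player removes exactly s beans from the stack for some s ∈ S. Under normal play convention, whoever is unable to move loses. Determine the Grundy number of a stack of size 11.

5

G(0) = 0
G(1) = mex{0} = 1
G(2) = mex{1,0} = 2
G(3) = mex{2,1} = 0
G(4) = mex{0,2} = 1
G(5) = mex{1,0,0} = 2
G(6) = mex{2,1,1} = 0
G(7) = mex{0,2,2,0} = 1
G(8) = mex{1,0,0,1} = 2
G(9) = mex{2,1,1,2,0} = 3
G(10) = mex{3,2,2,0,1} = 4
G(11) = mex{4,3,0,1,2} = 5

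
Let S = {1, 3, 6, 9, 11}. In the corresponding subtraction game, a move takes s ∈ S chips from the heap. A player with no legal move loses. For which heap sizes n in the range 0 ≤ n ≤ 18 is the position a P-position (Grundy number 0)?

G(0) = 0
G(1) = mex{0} = 1
G(2) = mex{1} = 0
G(3) = mex{0,0} = 1
G(4) = mex{1,1} = 0
G(5) = mex{0,0} = 1
G(6) = mex{1,1,0} = 2
G(7) = mex{2,0,1} = 3
G(8) = mex{3,1,0} = 2
G(9) = mex{2,2,1,0} = 3
G(10) = mex{3,3,0,1} = 2
G(11) = mex{2,2,1,0,0} = 3
G(12) = mex{3,3,2,1,1} = 0
G(13) = mex{0,2,3,0,0} = 1
G(14) = mex{1,3,2,1,1} = 0
G(15) = mex{0,0,3,2,0} = 1
G(16) = mex{1,1,2,3,1} = 0
G(17) = mex{0,0,3,2,2} = 1
G(18) = mex{1,1,0,3,3} = 2
P-positions are exactly the n with G(n) = 0.

0, 2, 4, 12, 14, 16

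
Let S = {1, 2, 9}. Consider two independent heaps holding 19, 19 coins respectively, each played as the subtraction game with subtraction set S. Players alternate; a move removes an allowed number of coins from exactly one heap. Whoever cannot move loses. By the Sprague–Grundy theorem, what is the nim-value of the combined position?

All heaps use S = {1, 2, 9}:
n :  0  1  2  3  4  5  6  7  8  9 10 11 12 13 14 15 16 17 18 19
G :  0  1  2  0  1  2  0  1  2  3  0  1  2  0  1  2  0  1  2  3
Heap A: G(19) = 3.
Heap B: G(19) = 3.
Combined Grundy value = 3 ⊕ 3 = 0.

0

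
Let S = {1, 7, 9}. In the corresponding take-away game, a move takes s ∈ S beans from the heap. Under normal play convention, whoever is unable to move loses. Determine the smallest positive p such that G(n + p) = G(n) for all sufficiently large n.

2

G(0) = 0
G(1) = mex{0} = 1
G(2) = mex{1} = 0
G(3) = mex{0} = 1
G(4) = mex{1} = 0
G(5) = mex{0} = 1
G(6) = mex{1} = 0
G(7) = mex{0,0} = 1
G(8) = mex{1,1} = 0
G(9) = mex{0,0,0} = 1
G(10) = mex{1,1,1} = 0
G(11) = mex{0,0,0} = 1
G(12) = mex{1,1,1} = 0
G(13) = mex{0,0,0} = 1
G(14) = mex{1,1,1} = 0
G(n+2) = G(n) holds for n = 0,…,8 (a full window of length max(S) = 9), so the sequence is purely periodic with period 2.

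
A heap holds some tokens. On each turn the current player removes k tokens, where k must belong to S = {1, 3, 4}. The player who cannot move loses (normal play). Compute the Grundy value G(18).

2

G(0) = 0
G(1) = mex{0} = 1
G(2) = mex{1} = 0
G(3) = mex{0,0} = 1
G(4) = mex{1,1,0} = 2
G(5) = mex{2,0,1} = 3
G(6) = mex{3,1,0} = 2
G(7) = mex{2,2,1} = 0
G(8) = mex{0,3,2} = 1
G(9) = mex{1,2,3} = 0
G(10) = mex{0,0,2} = 1
G(11) = mex{1,1,0} = 2
G(12) = mex{2,0,1} = 3
G(13) = mex{3,1,0} = 2
G(14) = mex{2,2,1} = 0
G(15) = mex{0,3,2} = 1
G(16) = mex{1,2,3} = 0
G(17) = mex{0,0,2} = 1
G(18) = mex{1,1,0} = 2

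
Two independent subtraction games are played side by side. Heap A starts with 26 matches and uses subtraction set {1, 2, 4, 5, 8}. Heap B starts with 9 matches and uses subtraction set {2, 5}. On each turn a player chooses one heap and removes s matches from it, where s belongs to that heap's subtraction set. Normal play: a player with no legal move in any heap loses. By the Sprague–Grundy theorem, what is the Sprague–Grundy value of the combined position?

Heap A, S = {1, 2, 4, 5, 8}:
G(0) = 0
G(1) = mex{0} = 1
G(2) = mex{1,0} = 2
G(3) = mex{2,1} = 0
G(4) = mex{0,2,0} = 1
G(5) = mex{1,0,1,0} = 2
G(6) = mex{2,1,2,1} = 0
G(7) = mex{0,2,0,2} = 1
G(8) = mex{1,0,1,0,0} = 2
G(9) = mex{2,1,2,1,1} = 0
G(10) = mex{0,2,0,2,2} = 1
G(11) = mex{1,0,1,0,0} = 2
G(12) = mex{2,1,2,1,1} = 0
G(13) = mex{0,2,0,2,2} = 1
G(14) = mex{1,0,1,0,0} = 2
G(15) = mex{2,1,2,1,1} = 0
G(16) = mex{0,2,0,2,2} = 1
G(17) = mex{1,0,1,0,0} = 2
G(18) = mex{2,1,2,1,1} = 0
G(19) = mex{0,2,0,2,2} = 1
G(20) = mex{1,0,1,0,0} = 2
G(21) = mex{2,1,2,1,1} = 0
G(22) = mex{0,2,0,2,2} = 1
G(23) = mex{1,0,1,0,0} = 2
G(24) = mex{2,1,2,1,1} = 0
G(25) = mex{0,2,0,2,2} = 1
G(26) = mex{1,0,1,0,0} = 2
G_A(26) = 2.
Heap B, S = {2, 5}:
n : 0 1 2 3 4 5 6 7 8 9
G : 0 0 1 1 0 2 1 0 0 1
G_B(9) = 1.
Combined Grundy value = 2 ⊕ 1 = 3.

3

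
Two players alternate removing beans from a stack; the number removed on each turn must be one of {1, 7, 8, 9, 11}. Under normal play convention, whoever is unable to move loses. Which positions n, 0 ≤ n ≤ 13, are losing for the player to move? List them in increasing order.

0, 2, 4, 6

G(0) = 0
G(1) = mex{0} = 1
G(2) = mex{1} = 0
G(3) = mex{0} = 1
G(4) = mex{1} = 0
G(5) = mex{0} = 1
G(6) = mex{1} = 0
G(7) = mex{0,0} = 1
G(8) = mex{1,1,0} = 2
G(9) = mex{2,0,1,0} = 3
G(10) = mex{3,1,0,1} = 2
G(11) = mex{2,0,1,0,0} = 3
G(12) = mex{3,1,0,1,1} = 2
G(13) = mex{2,0,1,0,0} = 3
P-positions are exactly the n with G(n) = 0.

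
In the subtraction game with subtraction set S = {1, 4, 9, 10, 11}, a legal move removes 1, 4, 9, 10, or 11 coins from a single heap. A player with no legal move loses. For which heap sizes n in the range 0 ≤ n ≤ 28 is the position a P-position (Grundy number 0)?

G(0) = 0
G(1) = mex{0} = 1
G(2) = mex{1} = 0
G(3) = mex{0} = 1
G(4) = mex{1,0} = 2
G(5) = mex{2,1} = 0
G(6) = mex{0,0} = 1
G(7) = mex{1,1} = 0
G(8) = mex{0,2} = 1
G(9) = mex{1,0,0} = 2
G(10) = mex{2,1,1,0} = 3
G(11) = mex{3,0,0,1,0} = 2
G(12) = mex{2,1,1,0,1} = 3
G(13) = mex{3,2,2,1,0} = 4
G(14) = mex{4,3,0,2,1} = 5
G(15) = mex{5,2,1,0,2} = 3
G(16) = mex{3,3,0,1,0} = 2
G(17) = mex{2,4,1,0,1} = 3
G(18) = mex{3,5,2,1,0} = 4
G(19) = mex{4,3,3,2,1} = 0
G(20) = mex{0,2,2,3,2} = 1
G(21) = mex{1,3,3,2,3} = 0
G(22) = mex{0,4,4,3,2} = 1
G(23) = mex{1,0,5,4,3} = 2
G(24) = mex{2,1,3,5,4} = 0
G(25) = mex{0,0,2,3,5} = 1
G(26) = mex{1,1,3,2,3} = 0
G(27) = mex{0,2,4,3,2} = 1
G(28) = mex{1,0,0,4,3} = 2
P-positions are exactly the n with G(n) = 0.

0, 2, 5, 7, 19, 21, 24, 26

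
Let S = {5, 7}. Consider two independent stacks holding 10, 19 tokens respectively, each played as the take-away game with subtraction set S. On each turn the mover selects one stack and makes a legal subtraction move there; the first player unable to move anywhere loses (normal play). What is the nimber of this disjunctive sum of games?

3

All stacks use S = {5, 7}:
n :  0  1  2  3  4  5  6  7  8  9 10 11 12 13 14 15 16 17 18 19
G :  0  0  0  0  0  1  1  1  1  1  2  2  0  0  0  0  0  1  1  1
Stack A: G(10) = 2.
Stack B: G(19) = 1.
Combined Grundy value = 2 ⊕ 1 = 3.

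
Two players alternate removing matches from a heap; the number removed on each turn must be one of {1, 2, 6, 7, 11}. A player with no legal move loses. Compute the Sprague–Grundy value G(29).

1

n :  0  1  2  3  4  5  6  7  8  9 10 11 12 13 14 15 16 17 18 19 20 21 22 23 24 25 26 27 28 29
G :  0  1  2  0  1  2  3  4  0  1  2  3  0  1  2  3  0  1  2  3  0  1  2  3  0  1  2  3  0  1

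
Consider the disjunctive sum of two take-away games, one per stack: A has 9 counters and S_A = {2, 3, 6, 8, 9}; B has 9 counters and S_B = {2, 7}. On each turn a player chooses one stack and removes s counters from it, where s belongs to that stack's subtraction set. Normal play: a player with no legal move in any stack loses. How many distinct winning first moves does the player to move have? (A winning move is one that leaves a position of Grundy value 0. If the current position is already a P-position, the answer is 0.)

2

Stack A, S = {2, 3, 6, 8, 9}:
n : 0 1 2 3 4 5 6 7 8 9
G : 0 0 1 1 2 0 3 1 2 2
G_A(9) = 2.
Stack B, S = {2, 7}:
G(0) = 0
G(1) = mex{} = 0
G(2) = mex{0} = 1
G(3) = mex{0} = 1
G(4) = mex{1} = 0
G(5) = mex{1} = 0
G(6) = mex{0} = 1
G(7) = mex{0,0} = 1
G(8) = mex{1,0} = 2
G(9) = mex{1,1} = 0
G_B(9) = 0.
Combined Grundy value = 2 ⊕ 0 = 2.
A winning move leaves total XOR = 0, i.e. changes one component's Grundy value g to g ⊕ X where X is the current total.
Stack A: need g' = 2⊕2 = 0. Options: 9−2→G=1, 9−3→G=3, 9−6→G=1, 9−8→G=0, 9−9→G=0. Hits: 2.
Stack B: need g' = 0⊕2 = 2. Options: 9−2→G=1, 9−7→G=1. Hits: 0.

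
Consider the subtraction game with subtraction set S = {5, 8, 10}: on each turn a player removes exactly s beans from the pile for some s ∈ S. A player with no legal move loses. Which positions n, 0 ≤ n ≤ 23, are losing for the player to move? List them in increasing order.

G(0) = 0
G(1) = mex{} = 0
G(2) = mex{} = 0
G(3) = mex{} = 0
G(4) = mex{} = 0
G(5) = mex{0} = 1
G(6) = mex{0} = 1
G(7) = mex{0} = 1
G(8) = mex{0,0} = 1
G(9) = mex{0,0} = 1
G(10) = mex{1,0,0} = 2
G(11) = mex{1,0,0} = 2
G(12) = mex{1,0,0} = 2
G(13) = mex{1,1,0} = 2
G(14) = mex{1,1,0} = 2
G(15) = mex{2,1,1} = 0
G(16) = mex{2,1,1} = 0
G(17) = mex{2,1,1} = 0
G(18) = mex{2,2,1} = 0
G(19) = mex{2,2,1} = 0
G(20) = mex{0,2,2} = 1
G(21) = mex{0,2,2} = 1
G(22) = mex{0,2,2} = 1
G(23) = mex{0,0,2} = 1
P-positions are exactly the n with G(n) = 0.

0, 1, 2, 3, 4, 15, 16, 17, 18, 19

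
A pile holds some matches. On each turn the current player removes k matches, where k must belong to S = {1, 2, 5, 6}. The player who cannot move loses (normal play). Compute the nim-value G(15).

1

n :  0  1  2  3  4  5  6  7  8  9 10 11 12 13 14 15
G :  0  1  2  0  1  2  3  0  1  2  0  1  2  3  0  1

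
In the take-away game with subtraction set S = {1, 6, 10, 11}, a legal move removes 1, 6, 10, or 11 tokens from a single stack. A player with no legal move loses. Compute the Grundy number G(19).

3

n :  0  1  2  3  4  5  6  7  8  9 10 11 12 13 14 15 16 17 18 19
G :  0  1  0  1  0  1  2  0  1  0  1  2  3  2  3  2  0  1  2  3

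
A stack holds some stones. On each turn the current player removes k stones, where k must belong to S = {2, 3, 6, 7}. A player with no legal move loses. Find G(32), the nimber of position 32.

G(0) = 0
G(1) = mex{} = 0
G(2) = mex{0} = 1
G(3) = mex{0,0} = 1
G(4) = mex{1,0} = 2
G(5) = mex{1,1} = 0
G(6) = mex{2,1,0} = 3
G(7) = mex{0,2,0,0} = 1
G(8) = mex{3,0,1,0} = 2
G(9) = mex{1,3,1,1} = 0
G(10) = mex{2,1,2,1} = 0
G(11) = mex{0,2,0,2} = 1
G(12) = mex{0,0,3,0} = 1
G(13) = mex{1,0,1,3} = 2
G(14) = mex{1,1,2,1} = 0
G(15) = mex{2,1,0,2} = 3
G(16) = mex{0,2,0,0} = 1
G(17) = mex{3,0,1,0} = 2
G(18) = mex{1,3,1,1} = 0
G(19) = mex{2,1,2,1} = 0
G(20) = mex{0,2,0,2} = 1
G(21) = mex{0,0,3,0} = 1
G(22) = mex{1,0,1,3} = 2
G(23) = mex{1,1,2,1} = 0
G(24) = mex{2,1,0,2} = 3
G(25) = mex{0,2,0,0} = 1
G(26) = mex{3,0,1,0} = 2
G(27) = mex{1,3,1,1} = 0
G(28) = mex{2,1,2,1} = 0
G(29) = mex{0,2,0,2} = 1
G(30) = mex{0,0,3,0} = 1
G(31) = mex{1,0,1,3} = 2
G(32) = mex{1,1,2,1} = 0

0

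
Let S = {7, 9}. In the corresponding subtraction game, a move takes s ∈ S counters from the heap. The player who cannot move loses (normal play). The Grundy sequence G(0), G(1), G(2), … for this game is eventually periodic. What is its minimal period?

G(0) = 0
G(1) = mex{} = 0
G(2) = mex{} = 0
G(3) = mex{} = 0
G(4) = mex{} = 0
G(5) = mex{} = 0
G(6) = mex{} = 0
G(7) = mex{0} = 1
G(8) = mex{0} = 1
G(9) = mex{0,0} = 1
G(10) = mex{0,0} = 1
G(11) = mex{0,0} = 1
G(12) = mex{0,0} = 1
G(13) = mex{0,0} = 1
G(14) = mex{1,0} = 2
G(15) = mex{1,0} = 2
G(16) = mex{1,1} = 0
G(17) = mex{1,1} = 0
G(18) = mex{1,1} = 0
G(19) = mex{1,1} = 0
G(20) = mex{1,1} = 0
G(21) = mex{2,1} = 0
G(22) = mex{2,1} = 0
G(23) = mex{0,2} = 1
G(24) = mex{0,2} = 1
G(25) = mex{0,0} = 1
G(26) = mex{0,0} = 1
G(27) = mex{0,0} = 1
G(28) = mex{0,0} = 1
G(29) = mex{0,0} = 1
G(30) = mex{1,0} = 2
G(31) = mex{1,0} = 2
G(32) = mex{1,1} = 0
G(33) = mex{1,1} = 0
G(n+16) = G(n) holds for n = 0,…,8 (a full window of length max(S) = 9), so the sequence is purely periodic with period 16.

16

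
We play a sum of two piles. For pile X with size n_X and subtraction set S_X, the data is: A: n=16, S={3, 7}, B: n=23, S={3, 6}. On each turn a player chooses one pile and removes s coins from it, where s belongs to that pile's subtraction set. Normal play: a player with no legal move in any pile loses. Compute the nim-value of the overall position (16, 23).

1

Pile A, S = {3, 7}:
n :  0  1  2  3  4  5  6  7  8  9 10 11 12 13 14 15 16
G :  0  0  0  1  1  1  0  2  2  1  0  0  0  1  1  1  0
G_A(16) = 0.
Pile B, S = {3, 6}:
n :  0  1  2  3  4  5  6  7  8  9 10 11 12 13 14 15 16 17 18 19 20 21 22 23
G :  0  0  0  1  1  1  2  2  2  0  0  0  1  1  1  2  2  2  0  0  0  1  1  1
G_B(23) = 1.
Combined Grundy value = 0 ⊕ 1 = 1.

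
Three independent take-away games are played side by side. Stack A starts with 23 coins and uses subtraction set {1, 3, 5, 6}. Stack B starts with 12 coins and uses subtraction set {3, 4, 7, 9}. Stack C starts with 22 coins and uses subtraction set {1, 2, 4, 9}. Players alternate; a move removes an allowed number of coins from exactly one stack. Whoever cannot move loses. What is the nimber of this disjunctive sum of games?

Stack A, S = {1, 3, 5, 6}:
G(0) = 0
G(1) = mex{0} = 1
G(2) = mex{1} = 0
G(3) = mex{0,0} = 1
G(4) = mex{1,1} = 0
G(5) = mex{0,0,0} = 1
G(6) = mex{1,1,1,0} = 2
G(7) = mex{2,0,0,1} = 3
G(8) = mex{3,1,1,0} = 2
G(9) = mex{2,2,0,1} = 3
G(10) = mex{3,3,1,0} = 2
G(11) = mex{2,2,2,1} = 0
G(12) = mex{0,3,3,2} = 1
G(13) = mex{1,2,2,3} = 0
G(14) = mex{0,0,3,2} = 1
G(15) = mex{1,1,2,3} = 0
G(16) = mex{0,0,0,2} = 1
G(17) = mex{1,1,1,0} = 2
G(18) = mex{2,0,0,1} = 3
G(19) = mex{3,1,1,0} = 2
G(20) = mex{2,2,0,1} = 3
G(21) = mex{3,3,1,0} = 2
G(22) = mex{2,2,2,1} = 0
G(23) = mex{0,3,3,2} = 1
G_A(23) = 1.
Stack B, S = {3, 4, 7, 9}:
n :  0  1  2  3  4  5  6  7  8  9 10 11 12
G :  0  0  0  1  1  1  2  2  2  3  3  3  0
G_B(12) = 0.
Stack C, S = {1, 2, 4, 9}:
G(0) = 0
G(1) = mex{0} = 1
G(2) = mex{1,0} = 2
G(3) = mex{2,1} = 0
G(4) = mex{0,2,0} = 1
G(5) = mex{1,0,1} = 2
G(6) = mex{2,1,2} = 0
G(7) = mex{0,2,0} = 1
G(8) = mex{1,0,1} = 2
G(9) = mex{2,1,2,0} = 3
G(10) = mex{3,2,0,1} = 4
G(11) = mex{4,3,1,2} = 0
G(12) = mex{0,4,2,0} = 1
G(13) = mex{1,0,3,1} = 2
G(14) = mex{2,1,4,2} = 0
G(15) = mex{0,2,0,0} = 1
G(16) = mex{1,0,1,1} = 2
G(17) = mex{2,1,2,2} = 0
G(18) = mex{0,2,0,3} = 1
G(19) = mex{1,0,1,4} = 2
G(20) = mex{2,1,2,0} = 3
G(21) = mex{3,2,0,1} = 4
G(22) = mex{4,3,1,2} = 0
G_C(22) = 0.
Combined Grundy value = 1 ⊕ 0 ⊕ 0 = 1.

1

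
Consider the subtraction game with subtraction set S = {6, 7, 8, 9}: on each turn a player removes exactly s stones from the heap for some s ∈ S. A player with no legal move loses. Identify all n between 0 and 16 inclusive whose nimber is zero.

0, 1, 2, 3, 4, 5, 15, 16

n :  0  1  2  3  4  5  6  7  8  9 10 11 12 13 14 15 16
G :  0  0  0  0  0  0  1  1  1  1  1  1  2  2  2  0  0
P-positions are exactly the n with G(n) = 0.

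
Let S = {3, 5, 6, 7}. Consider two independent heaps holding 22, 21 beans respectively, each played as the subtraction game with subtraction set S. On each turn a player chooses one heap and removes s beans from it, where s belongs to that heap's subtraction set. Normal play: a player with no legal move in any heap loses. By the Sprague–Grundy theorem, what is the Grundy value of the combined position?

0

All heaps use S = {3, 5, 6, 7}:
G(0) = 0
G(1) = mex{} = 0
G(2) = mex{} = 0
G(3) = mex{0} = 1
G(4) = mex{0} = 1
G(5) = mex{0,0} = 1
G(6) = mex{1,0,0} = 2
G(7) = mex{1,0,0,0} = 2
G(8) = mex{1,1,0,0} = 2
G(9) = mex{2,1,1,0} = 3
G(10) = mex{2,1,1,1} = 0
G(11) = mex{2,2,1,1} = 0
G(12) = mex{3,2,2,1} = 0
G(13) = mex{0,2,2,2} = 1
G(14) = mex{0,3,2,2} = 1
G(15) = mex{0,0,3,2} = 1
G(16) = mex{1,0,0,3} = 2
G(17) = mex{1,0,0,0} = 2
G(18) = mex{1,1,0,0} = 2
G(19) = mex{2,1,1,0} = 3
G(20) = mex{2,1,1,1} = 0
G(21) = mex{2,2,1,1} = 0
G(22) = mex{3,2,2,1} = 0
Heap A: G(22) = 0.
Heap B: G(21) = 0.
Combined Grundy value = 0 ⊕ 0 = 0.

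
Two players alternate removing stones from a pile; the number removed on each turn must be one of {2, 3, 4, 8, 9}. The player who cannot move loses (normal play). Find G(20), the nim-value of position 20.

G(0) = 0
G(1) = mex{} = 0
G(2) = mex{0} = 1
G(3) = mex{0,0} = 1
G(4) = mex{1,0,0} = 2
G(5) = mex{1,1,0} = 2
G(6) = mex{2,1,1} = 0
G(7) = mex{2,2,1} = 0
G(8) = mex{0,2,2,0} = 1
G(9) = mex{0,0,2,0,0} = 1
G(10) = mex{1,0,0,1,0} = 2
G(11) = mex{1,1,0,1,1} = 2
G(12) = mex{2,1,1,2,1} = 0
G(13) = mex{2,2,1,2,2} = 0
G(14) = mex{0,2,2,0,2} = 1
G(15) = mex{0,0,2,0,0} = 1
G(16) = mex{1,0,0,1,0} = 2
G(17) = mex{1,1,0,1,1} = 2
G(18) = mex{2,1,1,2,1} = 0
G(19) = mex{2,2,1,2,2} = 0
G(20) = mex{0,2,2,0,2} = 1

1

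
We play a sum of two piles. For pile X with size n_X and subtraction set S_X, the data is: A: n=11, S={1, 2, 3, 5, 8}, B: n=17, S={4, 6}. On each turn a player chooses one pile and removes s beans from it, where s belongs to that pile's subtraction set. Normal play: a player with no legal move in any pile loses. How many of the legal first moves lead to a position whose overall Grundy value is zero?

0

Pile A, S = {1, 2, 3, 5, 8}:
G(0) = 0
G(1) = mex{0} = 1
G(2) = mex{1,0} = 2
G(3) = mex{2,1,0} = 3
G(4) = mex{3,2,1} = 0
G(5) = mex{0,3,2,0} = 1
G(6) = mex{1,0,3,1} = 2
G(7) = mex{2,1,0,2} = 3
G(8) = mex{3,2,1,3,0} = 4
G(9) = mex{4,3,2,0,1} = 5
G(10) = mex{5,4,3,1,2} = 0
G(11) = mex{0,5,4,2,3} = 1
G_A(11) = 1.
Pile B, S = {4, 6}:
G(0) = 0
G(1) = mex{} = 0
G(2) = mex{} = 0
G(3) = mex{} = 0
G(4) = mex{0} = 1
G(5) = mex{0} = 1
G(6) = mex{0,0} = 1
G(7) = mex{0,0} = 1
G(8) = mex{1,0} = 2
G(9) = mex{1,0} = 2
G(10) = mex{1,1} = 0
G(11) = mex{1,1} = 0
G(12) = mex{2,1} = 0
G(13) = mex{2,1} = 0
G(14) = mex{0,2} = 1
G(15) = mex{0,2} = 1
G(16) = mex{0,0} = 1
G(17) = mex{0,0} = 1
G_B(17) = 1.
Combined Grundy value = 1 ⊕ 1 = 0.
A winning move leaves total XOR = 0, i.e. changes one component's Grundy value g to g ⊕ X where X is the current total.
Pile A: target g' = 1⊕0 = 1, but every legal move changes the Grundy value (mex property), so 0 moves.
Pile B: target g' = 1⊕0 = 1, but every legal move changes the Grundy value (mex property), so 0 moves.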